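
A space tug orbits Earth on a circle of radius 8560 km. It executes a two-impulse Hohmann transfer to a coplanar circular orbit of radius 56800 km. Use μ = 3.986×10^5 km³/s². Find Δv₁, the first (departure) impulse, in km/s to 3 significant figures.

Δv₁ = 2.17 km/s

Transfer-ellipse semi-major axis a_t = (r₁ + r₂)/2 = (8560 + 56800)/2 = 32680 km.
Circular speed at r = 8560 km: v_c = √(μ/r) = 6.824 km/s.
Transfer-orbit speed at the same r (vis-viva, a = a_t): v_t = √[μ(2/r − 1/a_t)] = 8.996 km/s.
Δv₁ = |v_t − v_c| = |8.996 − 6.824| = 2.172 km/s.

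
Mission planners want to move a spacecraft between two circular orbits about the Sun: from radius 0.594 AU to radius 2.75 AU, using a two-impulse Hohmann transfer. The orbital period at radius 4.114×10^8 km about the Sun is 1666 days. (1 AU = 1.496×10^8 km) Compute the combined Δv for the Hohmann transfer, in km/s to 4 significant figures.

From Kepler's third law T² = 4π²r³/μ at r = 4.114×10^8 km, T = 1666 days = 1666 × 86400 s = 1.439424×10^8 s: μ = 4π²r³/T² = 1.32671×10^11 km³/s².
In km: r₁ = 0.594 × 1.496×10^8 = 8.88624×10^7 km; r₂ = 2.75 × 1.496×10^8 = 4.114×10^8 km.
Semi-major axis of the transfer orbit: a_t = (8.88624×10^7 + 4.114×10^8)/2 = 2.501312×10^8 km.
Circular speed at r₁: v₁ = √(μ/r₁) = √(1.32671×10^11/8.88624×10^7) = 38.639 km/s.
Transfer-orbit speed at r₁ (vis-viva): v_p = √[μ(2/r₁ − 1/a_t)] = 49.554 km/s.
First burn Δv₁ = |v_p − v₁| = 10.915 km/s.
Circular speed at r₂: v₂ = √(μ/r₂) = 17.9579 km/s.
Transfer-orbit speed at r₂: v_a = √[μ(2/r₂ − 1/a_t)] = 10.7036 km/s.
Second burn Δv₂ = |v₂ − v_a| = 7.2543 km/s.
Δv = Δv₁ + Δv₂ = 10.915 + 7.2543 = 18.17 km/s.

Δv = 18.17 km/s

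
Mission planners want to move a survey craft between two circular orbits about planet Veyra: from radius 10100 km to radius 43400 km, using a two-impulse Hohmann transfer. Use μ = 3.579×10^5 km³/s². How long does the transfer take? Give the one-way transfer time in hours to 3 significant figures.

Transfer-ellipse semi-major axis a_t = (r₁ + r₂)/2 = (10100 + 43400)/2 = 26750 km.
Half the transfer-orbit period gives t = π√(a_t³/μ) = 22970 s.
Converting: 22970 s ÷ 3600 s/hour = 6.38 hours.

t = 6.38 hours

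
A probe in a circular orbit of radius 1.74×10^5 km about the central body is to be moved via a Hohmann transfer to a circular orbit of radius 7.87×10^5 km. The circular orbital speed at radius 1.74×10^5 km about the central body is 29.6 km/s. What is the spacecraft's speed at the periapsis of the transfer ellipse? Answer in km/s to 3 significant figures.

From the circular-orbit relation v² = μ/r at r = 1.74×10^5 km: μ = v²r = (29.6)² × 1.74×10^5 = 1.52452×10^8 km³/s².
Semi-major axis of the transfer orbit: a_t = (1.740×10^5 + 7.870×10^5)/2 = 4.805×10^5 km.
The periapsis of the transfer ellipse is at r = 1.740×10^5 km.
From the vis-viva equation, v = √[μ(2/r − 1/a_t)] = 37.88 km/s.

v = 37.9 km/s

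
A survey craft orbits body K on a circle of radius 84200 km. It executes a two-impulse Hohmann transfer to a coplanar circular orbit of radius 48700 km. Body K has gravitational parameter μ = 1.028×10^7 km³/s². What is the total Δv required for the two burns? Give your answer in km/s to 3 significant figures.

Semi-major axis of the transfer orbit: a_t = (84200 + 48700)/2 = 66450 km.
At r₁ the circular-orbit speed is v₁ = √(μ/r₁) = 11.049 km/s.
On the transfer ellipse at r₁, vis-viva gives v_a = √[μ(2/r₁ − 1/a_t)] = 9.4593 km/s.
First burn Δv₁ = |v_a − v₁| = 1.590 km/s.
Circular speed at r₂: v₂ = √(μ/r₂) = 14.529 km/s.
Transfer-orbit speed at r₂: v_p = √[μ(2/r₂ − 1/a_t)] = 16.355 km/s.
Second burn Δv₂ = |v₂ − v_p| = 1.826 km/s.
Δv = Δv₁ + Δv₂ = 1.590 + 1.826 = 3.416 km/s.

Δv = 3.42 km/s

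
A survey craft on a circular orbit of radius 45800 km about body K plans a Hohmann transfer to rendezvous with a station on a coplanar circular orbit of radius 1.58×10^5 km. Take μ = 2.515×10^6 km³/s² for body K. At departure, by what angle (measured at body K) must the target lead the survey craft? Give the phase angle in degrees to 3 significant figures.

Semi-major axis of the transfer orbit: a_t = (45800 + 1.580×10^5)/2 = 1.019×10^5 km.
The half-period of the transfer ellipse is t = π√(a_t³/μ) = 64440 s.
Target angular speed ω₂ = √(μ/r₂³) = 2.525×10^-5 rad/s.
Angle swept by the target during transfer: ω₂·t = 1.6271 rad = 93.23°.
Arrival is 180° from departure on the ellipse, so φ = 180° − 93.23° = 86.8°.

φ = 86.8°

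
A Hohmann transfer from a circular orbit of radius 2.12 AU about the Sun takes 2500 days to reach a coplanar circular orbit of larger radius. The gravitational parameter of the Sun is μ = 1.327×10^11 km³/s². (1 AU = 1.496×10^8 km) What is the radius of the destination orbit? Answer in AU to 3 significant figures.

r₂ = 9.32 AU

In km: r₁ = 2.12 × 1.496×10^8 = 3.17152×10^8 km.
Transfer time t = 2500 days = 2.160×10^8 s, and t = π√(a_t³/μ).
So a_t = (μ t²/π²)^(1/3) = (1.327×10^11 × (2.160×10^8)² / π²)^(1/3) = 8.5604×10^8 km.
Since a_t = (r₁ + r₂)/2, r₂ = 2a_t − r₁ = 2×8.5604×10^8 − 3.17152×10^8 = 1.394928×10^9 km.
In AU: r₂ = 1.394928×10^9 / 1.496×10^8 = 9.32 AU.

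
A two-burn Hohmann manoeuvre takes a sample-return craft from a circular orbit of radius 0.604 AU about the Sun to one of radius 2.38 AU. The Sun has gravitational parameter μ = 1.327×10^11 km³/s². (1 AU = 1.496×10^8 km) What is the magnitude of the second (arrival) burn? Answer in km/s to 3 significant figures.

Δv₂ = 7.02 km/s

In km: r₁ = 0.604 × 1.496×10^8 = 9.03584×10^7 km; r₂ = 2.38 × 1.496×10^8 = 3.56048×10^8 km.
The Hohmann ellipse has a_t = (r₁ + r₂)/2 = 2.232032×10^8 km.
On the circular orbit at r = 3.56048×10^8 km, v_c = √(μ/r) = 19.3055 km/s.
Vis-viva on the transfer ellipse at r = 3.56048×10^8 km gives v_t = √[μ(2/r − 1/a_t)] = 12.2833 km/s.
Δv₂ = |v_t − v_c| = |12.2833 − 19.3055| = 7.022 km/s.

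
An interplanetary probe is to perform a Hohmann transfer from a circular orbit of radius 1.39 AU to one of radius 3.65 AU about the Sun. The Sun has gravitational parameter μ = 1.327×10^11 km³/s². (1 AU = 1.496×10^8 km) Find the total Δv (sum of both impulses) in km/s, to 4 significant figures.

In km: r₁ = 1.39 × 1.496×10^8 = 2.07944×10^8 km; r₂ = 3.65 × 1.496×10^8 = 5.4604×10^8 km.
Semi-major axis of the transfer orbit: a_t = (2.07944×10^8 + 5.4604×10^8)/2 = 3.76992×10^8 km.
Circular speed at r₁: v₁ = √(μ/r₁) = √(1.327×10^11/2.07944×10^8) = 25.2617 km/s.
On the transfer ellipse at r₁, vis-viva gives v_p = √[μ(2/r₁ − 1/a_t)] = 30.4024 km/s.
First burn Δv₁ = |v_p − v₁| = 5.141 km/s.
At r₂, v₂ = √(μ/r₂) = 15.589 km/s.
Transfer-orbit speed at r₂: v_a = √[μ(2/r₂ − 1/a_t)] = 11.578 km/s.
Second burn Δv₂ = |v₂ − v_a| = 4.011 km/s.
Total Δv = Δv₁ + Δv₂ = 9.152 km/s.

Δv = 9.152 km/s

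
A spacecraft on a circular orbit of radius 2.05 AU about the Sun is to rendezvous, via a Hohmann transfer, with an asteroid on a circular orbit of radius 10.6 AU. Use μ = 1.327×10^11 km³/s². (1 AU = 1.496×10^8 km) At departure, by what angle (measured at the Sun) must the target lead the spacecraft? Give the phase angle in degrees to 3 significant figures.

In km: r₁ = 2.05 × 1.496×10^8 = 3.0668×10^8 km; r₂ = 10.6 × 1.496×10^8 = 1.58576×10^9 km.
Transfer-ellipse semi-major axis a_t = (r₁ + r₂)/2 = (3.0668×10^8 + 1.58576×10^9)/2 = 9.4622×10^8 km.
The half-period of the transfer ellipse is t = π√(a_t³/μ) = 2.510167×10^8 s.
The target's mean motion on its circular orbit is ω₂ = √(μ/r₂³) = 5.768718×10^-9 rad/s.
Angle swept by the target during transfer: ω₂·t = 1.44804 rad = 82.97°.
The spacecraft traverses 180° on the transfer ellipse, so the target must lead by 180° − 82.97° = 97.0°.

φ = 97.0°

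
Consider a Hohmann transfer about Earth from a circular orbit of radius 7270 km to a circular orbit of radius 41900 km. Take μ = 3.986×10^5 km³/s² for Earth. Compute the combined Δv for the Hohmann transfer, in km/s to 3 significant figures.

Semi-major axis of the transfer orbit: a_t = (7270 + 41900)/2 = 24585 km.
At r₁ the circular-orbit speed is v₁ = √(μ/r₁) = 7.405 km/s.
Transfer-orbit speed at r₁ (v² = μ(2/r − 1/a)): v_p = √[μ(2/r₁ − 1/a_t)] = 9.667 km/s.
First burn Δv₁ = |v_p − v₁| = 2.262 km/s.
At r₂, v₂ = √(μ/r₂) = 3.084 km/s.
Transfer-orbit speed at r₂: v_a = √[μ(2/r₂ − 1/a_t)] = 1.677 km/s.
Second burn Δv₂ = |v₂ − v_a| = 1.407 km/s.
Δv = Δv₁ + Δv₂ = 2.262 + 1.407 = 3.669 km/s.

Δv = 3.67 km/s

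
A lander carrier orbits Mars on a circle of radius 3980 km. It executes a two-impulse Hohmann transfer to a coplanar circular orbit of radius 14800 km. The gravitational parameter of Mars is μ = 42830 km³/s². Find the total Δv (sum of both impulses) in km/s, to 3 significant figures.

Δv = 1.43 km/s

Transfer-ellipse semi-major axis a_t = (r₁ + r₂)/2 = (3980 + 14800)/2 = 9390 km.
At r₁ the circular-orbit speed is v₁ = √(μ/r₁) = 3.280 km/s.
Transfer-orbit speed at r₁ (v² = μ(2/r − 1/a)): v_p = √[μ(2/r₁ − 1/a_t)] = 4.118 km/s.
First burn Δv₁ = |v_p − v₁| = 0.8380 km/s.
At r₂, v₂ = √(μ/r₂) = 1.70115 km/s.
Transfer-orbit speed at r₂: v_a = √[μ(2/r₂ − 1/a_t)] = 1.10752 km/s.
Second burn Δv₂ = |v₂ − v_a| = 0.5936 km/s.
Total Δv = Δv₁ + Δv₂ = 1.432 km/s.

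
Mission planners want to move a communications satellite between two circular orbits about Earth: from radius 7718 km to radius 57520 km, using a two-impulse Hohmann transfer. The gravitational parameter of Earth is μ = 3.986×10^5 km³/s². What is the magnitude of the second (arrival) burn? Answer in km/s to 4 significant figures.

Δv₂ = 1.352 km/s

The Hohmann ellipse has a_t = (r₁ + r₂)/2 = 32619 km.
Circular speed at r = 57520 km: v_c = √(μ/r) = 2.632 km/s.
Transfer-orbit speed at the same r (vis-viva, a = a_t): v_t = √[μ(2/r − 1/a_t)] = 1.280 km/s.
Δv₂ = |v_t − v_c| = |1.280 − 2.632| = 1.352 km/s.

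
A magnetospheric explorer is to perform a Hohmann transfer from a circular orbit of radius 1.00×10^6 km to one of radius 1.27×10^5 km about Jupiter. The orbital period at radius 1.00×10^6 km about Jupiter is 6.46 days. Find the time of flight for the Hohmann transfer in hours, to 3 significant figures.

From Kepler's third law T² = 4π²r³/μ at r = 1.00×10^6 km, T = 6.46 days = 6.46 × 86400 s = 5.58144×10^5 s: μ = 4π²r³/T² = 1.26726×10^8 km³/s².
Transfer-ellipse semi-major axis a_t = (r₁ + r₂)/2 = (1.000×10^6 + 1.270×10^5)/2 = 5.635×10^5 km.
By Kepler's third law the transfer-orbit period is T = 2π√(a_t³/μ), so t = T/2 = 1.180×10^5 s.
Converting: 1.180×10^5 s ÷ 3600 s/hour = 32.8 hours.

t = 32.8 hours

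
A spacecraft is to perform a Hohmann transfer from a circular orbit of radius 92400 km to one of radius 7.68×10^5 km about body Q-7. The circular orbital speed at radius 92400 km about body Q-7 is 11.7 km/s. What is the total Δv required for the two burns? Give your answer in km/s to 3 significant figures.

Δv = 6.11 km/s

From the circular-orbit relation v² = μ/r at r = 92400 km: μ = v²r = (11.7)² × 92400 = 1.26486×10^7 km³/s².
The Hohmann ellipse has a_t = (r₁ + r₂)/2 = 4.302×10^5 km.
At r₁ the circular-orbit speed is v₁ = √(μ/r₁) = 11.700 km/s.
On the transfer ellipse at r₁, v² = μ(2/r − 1/a) gives v_p = √[μ(2/r₁ − 1/a_t)] = 15.633 km/s.
First burn Δv₁ = |v_p − v₁| = 3.933 km/s.
At r₂, v₂ = √(μ/r₂) = 4.058 km/s.
Transfer-orbit speed at r₂: v_a = √[μ(2/r₂ − 1/a_t)] = 1.881 km/s.
Second burn Δv₂ = |v₂ − v_a| = 2.177 km/s.
Δv = Δv₁ + Δv₂ = 3.933 + 2.177 = 6.110 km/s.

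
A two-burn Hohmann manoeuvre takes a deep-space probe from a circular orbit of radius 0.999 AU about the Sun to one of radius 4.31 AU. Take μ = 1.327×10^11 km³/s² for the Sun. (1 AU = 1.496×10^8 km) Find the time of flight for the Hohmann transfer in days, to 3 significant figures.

t = 790 days

In km: r₁ = 0.999 × 1.496×10^8 = 1.494504×10^8 km; r₂ = 4.31 × 1.496×10^8 = 6.44776×10^8 km.
The Hohmann ellipse has a_t = (r₁ + r₂)/2 = 3.971132×10^8 km.
Half the transfer-orbit period gives t = π√(a_t³/μ) = 6.825×10^7 s.
Converting: 6.825×10^7 s ÷ 86400 s/day = 790 days.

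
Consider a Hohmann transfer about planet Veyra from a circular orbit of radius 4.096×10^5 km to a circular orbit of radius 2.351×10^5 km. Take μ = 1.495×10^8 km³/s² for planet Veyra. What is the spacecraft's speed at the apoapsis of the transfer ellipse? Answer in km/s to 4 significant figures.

v = 16.32 km/s

Transfer-ellipse semi-major axis a_t = (r₁ + r₂)/2 = (4.096×10^5 + 2.351×10^5)/2 = 3.2235×10^5 km.
At apoapsis, r = 4.096×10^5 km.
Applying v² = μ(2/r − 1/a_t): v = 16.32 km/s.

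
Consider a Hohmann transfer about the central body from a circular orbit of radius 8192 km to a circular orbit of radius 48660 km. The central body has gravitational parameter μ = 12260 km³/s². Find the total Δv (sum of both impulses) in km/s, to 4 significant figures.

Semi-major axis of the transfer orbit: a_t = (8192 + 48660)/2 = 28426 km.
Circular speed at r₁: v₁ = √(μ/r₁) = √(12260/8192) = 1.22335 km/s.
Transfer-orbit speed at r₁ (vis-viva): v_p = √[μ(2/r₁ − 1/a_t)] = 1.60058 km/s.
First burn Δv₁ = |v_p − v₁| = 0.3772 km/s.
At r₂, v₂ = √(μ/r₂) = 0.50195 km/s.
Transfer-orbit speed at r₂: v_a = √[μ(2/r₂ − 1/a_t)] = 0.26946 km/s.
Second burn Δv₂ = |v₂ − v_a| = 0.2325 km/s.
Total Δv = Δv₁ + Δv₂ = 0.6097 km/s.

Δv = 0.6097 km/s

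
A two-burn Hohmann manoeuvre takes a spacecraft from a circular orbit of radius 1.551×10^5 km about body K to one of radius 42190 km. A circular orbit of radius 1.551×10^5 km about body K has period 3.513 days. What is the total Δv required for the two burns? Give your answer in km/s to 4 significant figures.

Δv = 2.674 km/s

From Kepler's third law T² = 4π²r³/μ at r = 1.551×10^5 km, T = 3.513 days = 3.513 × 86400 s = 3.035232×10^5 s: μ = 4π²r³/T² = 1.59886×10^6 km³/s².
The Hohmann ellipse has a_t = (r₁ + r₂)/2 = 98645 km.
Circular speed at r₁: v₁ = √(μ/r₁) = √(1.59886×10^6/1.551×10^5) = 3.211 km/s.
On the transfer ellipse at r₁, vis-viva equation gives v_a = √[μ(2/r₁ − 1/a_t)] = 2.100 km/s.
First burn Δv₁ = |v_a − v₁| = 1.111 km/s.
Circular speed at r₂: v₂ = √(μ/r₂) = 6.156 km/s.
Transfer-orbit speed at r₂: v_p = √[μ(2/r₂ − 1/a_t)] = 7.719 km/s.
Second burn Δv₂ = |v₂ − v_p| = 1.563 km/s.
Total Δv = Δv₁ + Δv₂ = 2.674 km/s.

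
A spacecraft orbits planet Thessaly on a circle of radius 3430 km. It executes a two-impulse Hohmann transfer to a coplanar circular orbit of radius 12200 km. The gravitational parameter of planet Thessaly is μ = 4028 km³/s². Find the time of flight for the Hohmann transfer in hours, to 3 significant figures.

Transfer-ellipse semi-major axis a_t = (r₁ + r₂)/2 = (3430 + 12200)/2 = 7815 km.
Transfer time t = π√(a_t³/μ) = π√((7815)³ / 4028) = 34200 s.
Converting: 34200 s ÷ 3600 s/hour = 9.50 hours.

t = 9.50 hours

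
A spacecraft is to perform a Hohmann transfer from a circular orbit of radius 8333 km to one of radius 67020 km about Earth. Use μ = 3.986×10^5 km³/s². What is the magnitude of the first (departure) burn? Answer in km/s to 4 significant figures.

Δv₁ = 2.308 km/s

Semi-major axis of the transfer orbit: a_t = (8333 + 67020)/2 = 37676.5 km.
Circular speed at r = 8333 km: v_c = √(μ/r) = 6.916 km/s.
Vis-viva on the transfer ellipse at r = 8333 km gives v_t = √[μ(2/r − 1/a_t)] = 9.224 km/s.
Δv₁ = |v_t − v_c| = |9.224 − 6.916| = 2.308 km/s.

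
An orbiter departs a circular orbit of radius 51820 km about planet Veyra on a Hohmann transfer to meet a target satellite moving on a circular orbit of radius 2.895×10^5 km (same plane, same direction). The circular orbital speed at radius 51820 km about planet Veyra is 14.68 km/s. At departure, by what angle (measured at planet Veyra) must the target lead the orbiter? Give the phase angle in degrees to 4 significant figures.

φ = 98.53°

From the circular-orbit relation v² = μ/r at r = 51820 km: μ = v²r = (14.68)² × 51820 = 1.11673×10^7 km³/s².
Transfer-ellipse semi-major axis a_t = (r₁ + r₂)/2 = (51820 + 2.895×10^5)/2 = 1.7066×10^5 km.
Transfer time t = π√(a_t³/μ) = 66280 s.
Target angular speed ω₂ = √(μ/r₂³) = 2.145×10^-5 rad/s.
Angle swept by the target during transfer: ω₂·t = 1.422 rad = 81.47°.
The orbiter traverses 180° on the transfer ellipse, so the target must lead by 180° − 81.47° = 98.53°.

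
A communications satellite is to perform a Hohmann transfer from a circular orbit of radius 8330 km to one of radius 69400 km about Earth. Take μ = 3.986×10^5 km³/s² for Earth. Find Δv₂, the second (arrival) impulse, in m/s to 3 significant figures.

Δv₂ = 1290 m/s

The Hohmann ellipse has a_t = (r₁ + r₂)/2 = 38865 km.
Circular speed at r = 69400 km: v_c = √(μ/r) = 2.397 km/s.
Transfer-orbit speed at the same r (vis-viva, a = a_t): v_t = √[μ(2/r − 1/a_t)] = 1.110 km/s.
Δv₂ = |v_t − v_c| = |1.110 − 2.397| = 1.287 km/s.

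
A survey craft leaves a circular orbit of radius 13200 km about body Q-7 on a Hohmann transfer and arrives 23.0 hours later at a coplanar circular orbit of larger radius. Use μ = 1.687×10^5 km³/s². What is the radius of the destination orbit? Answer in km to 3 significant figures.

r₂ = 84700 km

Transfer time t = 23.0 hours = 82800 s, and t = π√(a_t³/μ).
So a_t = (μ t²/π²)^(1/3) = (1.687×10^5 × (82800)² / π²)^(1/3) = 48936 km.
Since a_t = (r₁ + r₂)/2, r₂ = 2a_t − r₁ = 2×48936 − 13200 = 84672 km.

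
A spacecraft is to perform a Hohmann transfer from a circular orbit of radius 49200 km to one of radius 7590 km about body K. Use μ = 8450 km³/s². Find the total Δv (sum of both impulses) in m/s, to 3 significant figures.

Δv = 534 m/s

Semi-major axis of the transfer orbit: a_t = (49200 + 7590)/2 = 28395 km.
At r₁ the circular-orbit speed is v₁ = √(μ/r₁) = 0.41442 km/s.
Transfer-orbit speed at r₁ (vis-viva equation): v_a = √[μ(2/r₁ − 1/a_t)] = 0.21426 km/s.
First burn Δv₁ = |v_a − v₁| = 0.20016 km/s.
Circular speed at r₂: v₂ = √(μ/r₂) = 1.05513 km/s.
Transfer-orbit speed at r₂: v_p = √[μ(2/r₂ − 1/a_t)] = 1.38889 km/s.
Second burn Δv₂ = |v₂ − v_p| = 0.33376 km/s.
Δv = Δv₁ + Δv₂ = 0.20016 + 0.33376 = 0.5339 km/s.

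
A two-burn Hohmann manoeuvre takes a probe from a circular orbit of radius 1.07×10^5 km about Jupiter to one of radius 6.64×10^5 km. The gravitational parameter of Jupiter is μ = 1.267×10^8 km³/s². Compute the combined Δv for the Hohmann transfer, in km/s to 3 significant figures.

Transfer-ellipse semi-major axis a_t = (r₁ + r₂)/2 = (1.070×10^5 + 6.640×10^5)/2 = 3.855×10^5 km.
At r₁ the circular-orbit speed is v₁ = √(μ/r₁) = 34.41 km/s.
On the transfer ellipse at r₁, vis-viva gives v_p = √[μ(2/r₁ − 1/a_t)] = 45.16 km/s.
First burn Δv₁ = |v_p − v₁| = 10.75 km/s.
At r₂, v₂ = √(μ/r₂) = 13.8135 km/s.
Transfer-orbit speed at r₂: v_a = √[μ(2/r₂ − 1/a_t)] = 7.27753 km/s.
Second burn Δv₂ = |v₂ − v_a| = 6.536 km/s.
Δv = Δv₁ + Δv₂ = 10.75 + 6.536 = 17.29 km/s.

Δv = 17.3 km/s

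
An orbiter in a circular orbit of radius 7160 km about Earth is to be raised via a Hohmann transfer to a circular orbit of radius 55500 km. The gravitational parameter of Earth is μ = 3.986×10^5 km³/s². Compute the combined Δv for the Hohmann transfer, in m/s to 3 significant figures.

Δv = 3870 m/s

Semi-major axis of the transfer orbit: a_t = (7160 + 55500)/2 = 31330 km.
At r₁ the circular-orbit speed is v₁ = √(μ/r₁) = 7.4613 km/s.
Transfer-orbit speed at r₁ (vis-viva equation): v_p = √[μ(2/r₁ − 1/a_t)] = 9.9307 km/s.
First burn Δv₁ = |v_p − v₁| = 2.469 km/s.
Circular speed at r₂: v₂ = √(μ/r₂) = 2.680 km/s.
Transfer-orbit speed at r₂: v_a = √[μ(2/r₂ − 1/a_t)] = 1.281 km/s.
Second burn Δv₂ = |v₂ − v_a| = 1.399 km/s.
Total Δv = Δv₁ + Δv₂ = 3.868 km/s.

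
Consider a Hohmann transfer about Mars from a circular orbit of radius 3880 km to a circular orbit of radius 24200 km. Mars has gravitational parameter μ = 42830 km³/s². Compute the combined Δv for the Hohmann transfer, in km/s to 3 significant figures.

Δv = 1.67 km/s

Semi-major axis of the transfer orbit: a_t = (3880 + 24200)/2 = 14040 km.
Circular speed at r₁: v₁ = √(μ/r₁) = √(42830/3880) = 3.322 km/s.
Transfer-orbit speed at r₁ (v² = μ(2/r − 1/a)): v_p = √[μ(2/r₁ − 1/a_t)] = 4.362 km/s.
First burn Δv₁ = |v_p − v₁| = 1.040 km/s.
Circular speed at r₂: v₂ = √(μ/r₂) = 1.3304 km/s.
Transfer-orbit speed at r₂: v_a = √[μ(2/r₂ − 1/a_t)] = 0.69936 km/s.
Second burn Δv₂ = |v₂ − v_a| = 0.6310 km/s.
Total Δv = Δv₁ + Δv₂ = 1.671 km/s.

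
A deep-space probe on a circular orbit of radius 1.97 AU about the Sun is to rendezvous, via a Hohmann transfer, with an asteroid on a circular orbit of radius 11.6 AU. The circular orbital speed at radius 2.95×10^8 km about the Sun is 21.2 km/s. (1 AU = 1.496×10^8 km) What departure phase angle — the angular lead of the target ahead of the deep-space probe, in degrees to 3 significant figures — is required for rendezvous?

φ = 99.5°

From the circular-orbit relation v² = μ/r at r = 2.95×10^8 km: μ = v²r = (21.2)² × 2.95×10^8 = 1.32585×10^11 km³/s².
In km: r₁ = 1.97 × 1.496×10^8 = 2.94712×10^8 km; r₂ = 11.6 × 1.496×10^8 = 1.73536×10^9 km.
Transfer-ellipse semi-major axis a_t = (r₁ + r₂)/2 = (2.94712×10^8 + 1.73536×10^9)/2 = 1.015036×10^9 km.
The half-period of the transfer ellipse is t = π√(a_t³/μ) = 2.79013×10^8 s.
Target angular speed ω₂ = √(μ/r₂³) = 5.03689×10^-9 rad/s.
Angle swept by the target during transfer: ω₂·t = 1.4054 rad = 80.52°.
The deep-space probe traverses 180° on the transfer ellipse, so the target must lead by 180° − 80.52° = 99.5°.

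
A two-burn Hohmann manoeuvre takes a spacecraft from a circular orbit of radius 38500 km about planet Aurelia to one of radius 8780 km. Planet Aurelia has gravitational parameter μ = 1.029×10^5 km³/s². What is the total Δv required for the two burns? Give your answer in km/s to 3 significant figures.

Δv = 1.58 km/s

Semi-major axis of the transfer orbit: a_t = (38500 + 8780)/2 = 23640 km.
Circular speed at r₁: v₁ = √(μ/r₁) = √(1.029×10^5/38500) = 1.6348 km/s.
On the transfer ellipse at r₁, vis-viva equation gives v_a = √[μ(2/r₁ − 1/a_t)] = 0.99632 km/s.
First burn Δv₁ = |v_a − v₁| = 0.6385 km/s.
Circular speed at r₂: v₂ = √(μ/r₂) = 3.4234 km/s.
Transfer-orbit speed at r₂: v_p = √[μ(2/r₂ − 1/a_t)] = 4.3688 km/s.
Second burn Δv₂ = |v₂ − v_p| = 0.9454 km/s.
Δv = Δv₁ + Δv₂ = 0.6385 + 0.9454 = 1.584 km/s.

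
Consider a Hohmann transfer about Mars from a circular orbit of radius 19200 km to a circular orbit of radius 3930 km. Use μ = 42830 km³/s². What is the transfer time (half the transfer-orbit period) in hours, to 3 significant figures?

The Hohmann ellipse has a_t = (r₁ + r₂)/2 = 11565 km.
Half the transfer-orbit period gives t = π√(a_t³/μ) = 18880 s.
Converting: 18880 s ÷ 3600 s/hour = 5.24 hours.

t = 5.24 hours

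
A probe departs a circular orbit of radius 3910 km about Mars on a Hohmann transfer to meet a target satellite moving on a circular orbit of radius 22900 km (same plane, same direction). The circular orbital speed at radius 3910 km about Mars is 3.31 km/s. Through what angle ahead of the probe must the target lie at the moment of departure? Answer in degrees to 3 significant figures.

φ = 99.4°

From the circular-orbit relation v² = μ/r at r = 3910 km: μ = v²r = (3.31)² × 3910 = 42838.4 km³/s².
The Hohmann ellipse has a_t = (r₁ + r₂)/2 = 13405 km.
The half-period of the transfer ellipse is t = π√(a_t³/μ) = 23560 s.
The target's mean motion on its circular orbit is ω₂ = √(μ/r₂³) = 5.973×10^-5 rad/s.
Angle swept by the target during transfer: ω₂·t = 1.407 rad = 80.62°.
Arrival is 180° from departure on the ellipse, so φ = 180° − 80.62° = 99.4°.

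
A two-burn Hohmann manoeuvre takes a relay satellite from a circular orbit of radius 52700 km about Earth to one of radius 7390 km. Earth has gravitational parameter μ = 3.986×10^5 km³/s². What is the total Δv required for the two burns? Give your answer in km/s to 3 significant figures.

Δv = 3.77 km/s

The Hohmann ellipse has a_t = (r₁ + r₂)/2 = 30045 km.
Circular speed at r₁: v₁ = √(μ/r₁) = √(3.986×10^5/52700) = 2.7502 km/s.
Transfer-orbit speed at r₁ (v² = μ(2/r − 1/a)): v_a = √[μ(2/r₁ − 1/a_t)] = 1.3640 km/s.
First burn Δv₁ = |v_a − v₁| = 1.3862 km/s.
Circular speed at r₂: v₂ = √(μ/r₂) = 7.3442 km/s.
Transfer-orbit speed at r₂: v_p = √[μ(2/r₂ − 1/a_t)] = 9.7267 km/s.
Second burn Δv₂ = |v₂ − v_p| = 2.3825 km/s.
Total Δv = Δv₁ + Δv₂ = 3.769 km/s.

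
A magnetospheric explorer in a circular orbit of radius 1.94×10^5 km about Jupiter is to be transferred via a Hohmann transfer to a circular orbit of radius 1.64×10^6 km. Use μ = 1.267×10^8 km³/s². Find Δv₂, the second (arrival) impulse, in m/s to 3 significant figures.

Δv₂ = 4750 m/s

Semi-major axis of the transfer orbit: a_t = (1.940×10^5 + 1.640×10^6)/2 = 9.170×10^5 km.
On the circular orbit at r = 1.640×10^6 km, v_c = √(μ/r) = 8.790 km/s.
Transfer-orbit speed at the same r (vis-viva, a = a_t): v_t = √[μ(2/r − 1/a_t)] = 4.043 km/s.
Δv₂ = |v_t − v_c| = |4.043 − 8.790| = 4.747 km/s.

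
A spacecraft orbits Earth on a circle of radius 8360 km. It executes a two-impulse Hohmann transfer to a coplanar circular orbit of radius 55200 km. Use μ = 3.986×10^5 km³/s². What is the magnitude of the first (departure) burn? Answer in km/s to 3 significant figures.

Δv₁ = 2.20 km/s

The Hohmann ellipse has a_t = (r₁ + r₂)/2 = 31780 km.
Circular speed at r = 8360 km: v_c = √(μ/r) = 6.905 km/s.
Transfer-orbit speed at the same r (vis-viva, a = a_t): v_t = √[μ(2/r − 1/a_t)] = 9.100 km/s.
Δv₁ = |v_t − v_c| = |9.100 − 6.905| = 2.195 km/s.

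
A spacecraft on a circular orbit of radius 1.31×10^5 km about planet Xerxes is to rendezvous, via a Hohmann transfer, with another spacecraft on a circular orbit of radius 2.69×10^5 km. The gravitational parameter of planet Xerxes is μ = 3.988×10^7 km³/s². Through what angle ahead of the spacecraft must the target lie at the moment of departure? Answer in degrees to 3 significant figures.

The Hohmann ellipse has a_t = (r₁ + r₂)/2 = 2.000×10^5 km.
Transfer time t = π√(a_t³/μ) = 44500 s.
The target's mean motion on its circular orbit is ω₂ = √(μ/r₂³) = 4.526×10^-5 rad/s.
Angle swept by the target during transfer: ω₂·t = 2.014 rad = 115.4°.
The spacecraft traverses 180° on the transfer ellipse, so the target must lead by 180° − 115.4° = 64.6°.

φ = 64.6°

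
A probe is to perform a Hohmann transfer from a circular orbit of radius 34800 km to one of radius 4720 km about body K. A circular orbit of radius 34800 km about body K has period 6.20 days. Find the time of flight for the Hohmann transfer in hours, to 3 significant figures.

t = 31.8 hours

From Kepler's third law T² = 4π²r³/μ at r = 34800 km, T = 6.20 days = 6.20 × 86400 s = 5.3568×10^5 s: μ = 4π²r³/T² = 5798.11 km³/s².
Transfer-ellipse semi-major axis a_t = (r₁ + r₂)/2 = (34800 + 4720)/2 = 19760 km.
Transfer time t = π√(a_t³/μ) = π√((19760)³ / 5798.11) = 1.146×10^5 s.
Converting: 1.146×10^5 s ÷ 3600 s/hour = 31.8 hours.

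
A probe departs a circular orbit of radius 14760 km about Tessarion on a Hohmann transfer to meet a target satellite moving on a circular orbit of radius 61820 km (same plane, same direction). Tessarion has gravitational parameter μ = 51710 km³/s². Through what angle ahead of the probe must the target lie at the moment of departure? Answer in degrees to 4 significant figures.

φ = 92.26°

The Hohmann ellipse has a_t = (r₁ + r₂)/2 = 38290 km.
The half-period of the transfer ellipse is t = π√(a_t³/μ) = 1.03512×10^5 s.
Target angular speed ω₂ = √(μ/r₂³) = 1.47943×10^-5 rad/s.
Angle swept by the target during transfer: ω₂·t = 1.5314 rad = 87.74°.
Arrival is 180° from departure on the ellipse, so φ = 180° − 87.74° = 92.26°.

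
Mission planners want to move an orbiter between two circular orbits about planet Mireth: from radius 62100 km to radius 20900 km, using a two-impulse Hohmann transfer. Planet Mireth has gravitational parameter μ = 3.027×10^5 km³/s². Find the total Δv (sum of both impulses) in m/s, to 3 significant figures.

Semi-major axis of the transfer orbit: a_t = (62100 + 20900)/2 = 41500 km.
Circular speed at r₁: v₁ = √(μ/r₁) = √(3.027×10^5/62100) = 2.208 km/s.
Transfer-orbit speed at r₁ (vis-viva equation): v_a = √[μ(2/r₁ − 1/a_t)] = 1.567 km/s.
First burn Δv₁ = |v_a − v₁| = 0.6410 km/s.
Circular speed at r₂: v₂ = √(μ/r₂) = 3.8057 km/s.
Transfer-orbit speed at r₂: v_p = √[μ(2/r₂ − 1/a_t)] = 4.6554 km/s.
Second burn Δv₂ = |v₂ − v_p| = 0.8497 km/s.
Δv = Δv₁ + Δv₂ = 0.6410 + 0.8497 = 1.491 km/s.

Δv = 1490 m/s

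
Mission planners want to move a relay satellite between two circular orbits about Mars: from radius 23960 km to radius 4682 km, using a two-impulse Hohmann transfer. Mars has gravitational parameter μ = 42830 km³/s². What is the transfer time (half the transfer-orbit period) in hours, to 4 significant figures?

t = 7.227 hours

Transfer-ellipse semi-major axis a_t = (r₁ + r₂)/2 = (23960 + 4682)/2 = 14321 km.
By Kepler's third law the transfer-orbit period is T = 2π√(a_t³/μ), so t = T/2 = 26016 s.
Converting: 26016 s ÷ 3600 s/hour = 7.227 hours.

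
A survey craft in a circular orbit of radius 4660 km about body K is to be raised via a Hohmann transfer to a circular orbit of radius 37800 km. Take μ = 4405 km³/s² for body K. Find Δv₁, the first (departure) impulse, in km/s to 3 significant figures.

Semi-major axis of the transfer orbit: a_t = (4660 + 37800)/2 = 21230 km.
Circular speed at r = 4660 km: v_c = √(μ/r) = 0.972255 km/s.
Vis-viva on the transfer ellipse at r = 4660 km gives v_t = √[μ(2/r − 1/a_t)] = 1.29733 km/s.
Δv₁ = |v_t − v_c| = |1.29733 − 0.972255| = 0.3251 km/s.

Δv₁ = 0.325 km/s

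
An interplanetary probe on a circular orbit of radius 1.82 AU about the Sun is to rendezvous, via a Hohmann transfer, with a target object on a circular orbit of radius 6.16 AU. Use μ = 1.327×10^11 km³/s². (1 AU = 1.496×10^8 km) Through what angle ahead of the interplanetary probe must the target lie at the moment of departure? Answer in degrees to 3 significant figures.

φ = 86.2°

In km: r₁ = 1.82 × 1.496×10^8 = 2.72272×10^8 km; r₂ = 6.16 × 1.496×10^8 = 9.21536×10^8 km.
Semi-major axis of the transfer orbit: a_t = (2.72272×10^8 + 9.21536×10^8)/2 = 5.96904×10^8 km.
The half-period of the transfer ellipse is t = π√(a_t³/μ) = 1.25768×10^8 s.
Target angular speed ω₂ = √(μ/r₂³) = 1.30217×10^-8 rad/s.
Angle swept by the target during transfer: ω₂·t = 1.6377 rad = 93.83°.
The interplanetary probe traverses 180° on the transfer ellipse, so the target must lead by 180° − 93.83° = 86.2°.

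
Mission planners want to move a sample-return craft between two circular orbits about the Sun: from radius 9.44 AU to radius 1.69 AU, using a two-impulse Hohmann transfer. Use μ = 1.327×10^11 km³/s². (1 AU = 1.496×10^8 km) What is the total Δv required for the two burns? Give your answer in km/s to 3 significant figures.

Δv = 11.3 km/s

In km: r₁ = 9.44 × 1.496×10^8 = 1.412224×10^9 km; r₂ = 1.69 × 1.496×10^8 = 2.52824×10^8 km.
Transfer-ellipse semi-major axis a_t = (r₁ + r₂)/2 = (1.412224×10^9 + 2.52824×10^8)/2 = 8.32524×10^8 km.
Circular speed at r₁: v₁ = √(μ/r₁) = √(1.327×10^11/1.412224×10^9) = 9.694 km/s.
On the transfer ellipse at r₁, vis-viva equation gives v_a = √[μ(2/r₁ − 1/a_t)] = 5.342 km/s.
First burn Δv₁ = |v_a − v₁| = 4.352 km/s.
At r₂, v₂ = √(μ/r₂) = 22.910 km/s.
Transfer-orbit speed at r₂: v_p = √[μ(2/r₂ − 1/a_t)] = 29.839 km/s.
Second burn Δv₂ = |v₂ − v_p| = 6.929 km/s.
Δv = Δv₁ + Δv₂ = 4.352 + 6.929 = 11.28 km/s.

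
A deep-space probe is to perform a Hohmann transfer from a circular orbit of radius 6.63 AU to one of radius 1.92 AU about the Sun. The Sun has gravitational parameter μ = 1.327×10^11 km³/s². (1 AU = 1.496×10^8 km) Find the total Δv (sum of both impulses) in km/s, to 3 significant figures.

Δv = 9.09 km/s

In km: r₁ = 6.63 × 1.496×10^8 = 9.91848×10^8 km; r₂ = 1.92 × 1.496×10^8 = 2.87232×10^8 km.
The Hohmann ellipse has a_t = (r₁ + r₂)/2 = 6.3954×10^8 km.
At r₁ the circular-orbit speed is v₁ = √(μ/r₁) = 11.56679 km/s.
Transfer-orbit speed at r₁ (vis-viva equation): v_a = √[μ(2/r₁ − 1/a_t)] = 7.751673 km/s.
First burn Δv₁ = |v_a − v₁| = 3.81512 km/s.
At r₂, v₂ = √(μ/r₂) = 21.49409 km/s.
Transfer-orbit speed at r₂: v_p = √[μ(2/r₂ − 1/a_t)] = 26.76750 km/s.
Second burn Δv₂ = |v₂ − v_p| = 5.27341 km/s.
Total Δv = Δv₁ + Δv₂ = 9.089 km/s.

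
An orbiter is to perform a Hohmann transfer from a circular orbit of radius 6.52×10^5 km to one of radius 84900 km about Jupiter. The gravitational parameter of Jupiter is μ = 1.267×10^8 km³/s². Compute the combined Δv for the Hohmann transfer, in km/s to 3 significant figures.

Δv = 20.0 km/s

The Hohmann ellipse has a_t = (r₁ + r₂)/2 = 3.6845×10^5 km.
At r₁ the circular-orbit speed is v₁ = √(μ/r₁) = 13.94 km/s.
Transfer-orbit speed at r₁ (vis-viva equation): v_a = √[μ(2/r₁ − 1/a_t)] = 6.692 km/s.
First burn Δv₁ = |v_a − v₁| = 7.248 km/s.
Circular speed at r₂: v₂ = √(μ/r₂) = 38.63 km/s.
Transfer-orbit speed at r₂: v_p = √[μ(2/r₂ − 1/a_t)] = 51.39 km/s.
Second burn Δv₂ = |v₂ − v_p| = 12.76 km/s.
Total Δv = Δv₁ + Δv₂ = 20.01 km/s.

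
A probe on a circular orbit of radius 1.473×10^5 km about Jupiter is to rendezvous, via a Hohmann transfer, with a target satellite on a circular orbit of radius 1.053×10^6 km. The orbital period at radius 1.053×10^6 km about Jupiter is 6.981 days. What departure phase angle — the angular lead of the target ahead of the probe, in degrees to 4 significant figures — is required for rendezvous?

From Kepler's third law T² = 4π²r³/μ at r = 1.053×10^6 km, T = 6.981 days = 6.981 × 86400 s = 6.031584×10^5 s: μ = 4π²r³/T² = 1.26702×10^8 km³/s².
Semi-major axis of the transfer orbit: a_t = (1.473×10^5 + 1.053×10^6)/2 = 6.0015×10^5 km.
The half-period of the transfer ellipse is t = π√(a_t³/μ) = 1.297623×10^5 s.
Target angular speed ω₂ = √(μ/r₂³) = 1.041714×10^-5 rad/s.
Angle swept by the target during transfer: ω₂·t = 1.351752 rad = 77.4497°.
The probe traverses 180° on the transfer ellipse, so the target must lead by 180° − 77.4497° = 102.6°.

φ = 102.6°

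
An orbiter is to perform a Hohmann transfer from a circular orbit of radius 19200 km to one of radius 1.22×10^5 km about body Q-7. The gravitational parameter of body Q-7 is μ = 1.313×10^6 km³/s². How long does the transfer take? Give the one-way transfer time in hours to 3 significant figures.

Semi-major axis of the transfer orbit: a_t = (19200 + 1.220×10^5)/2 = 70600 km.
By Kepler's third law the transfer-orbit period is T = 2π√(a_t³/μ), so t = T/2 = 51430 s.
Converting: 51430 s ÷ 3600 s/hour = 14.3 hours.

t = 14.3 hours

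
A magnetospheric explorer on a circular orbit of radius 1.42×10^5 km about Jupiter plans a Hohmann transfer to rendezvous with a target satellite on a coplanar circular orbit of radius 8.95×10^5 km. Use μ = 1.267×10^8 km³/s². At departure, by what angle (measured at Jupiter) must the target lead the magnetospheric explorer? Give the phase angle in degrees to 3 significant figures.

The Hohmann ellipse has a_t = (r₁ + r₂)/2 = 5.185×10^5 km.
Transfer time t = π√(a_t³/μ) = 1.04204×10^5 s.
Target angular speed ω₂ = √(μ/r₂³) = 1.32939×10^-5 rad/s.
Angle swept by the target during transfer: ω₂·t = 1.3853 rad = 79.37°.
The magnetospheric explorer traverses 180° on the transfer ellipse, so the target must lead by 180° − 79.37° = 101°.

φ = 101°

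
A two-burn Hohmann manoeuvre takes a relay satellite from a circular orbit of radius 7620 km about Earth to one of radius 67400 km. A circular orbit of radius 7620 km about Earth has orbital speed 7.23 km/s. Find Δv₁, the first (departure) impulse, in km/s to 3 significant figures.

From the circular-orbit relation v² = μ/r at r = 7620 km: μ = v²r = (7.23)² × 7620 = 3.98319×10^5 km³/s².
Semi-major axis of the transfer orbit: a_t = (7620 + 67400)/2 = 37510 km.
Circular speed at r = 7620 km: v_c = √(μ/r) = 7.230 km/s.
Transfer-orbit speed at the same r (vis-viva, a = a_t): v_t = √[μ(2/r − 1/a_t)] = 9.692 km/s.
Δv₁ = |v_t − v_c| = |9.692 − 7.230| = 2.462 km/s.

Δv₁ = 2.46 km/s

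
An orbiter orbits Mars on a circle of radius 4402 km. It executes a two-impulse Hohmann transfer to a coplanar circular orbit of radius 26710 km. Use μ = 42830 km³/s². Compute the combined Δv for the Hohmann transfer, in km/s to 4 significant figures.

Δv = 1.561 km/s

Transfer-ellipse semi-major axis a_t = (r₁ + r₂)/2 = (4402 + 26710)/2 = 15556 km.
At r₁ the circular-orbit speed is v₁ = √(μ/r₁) = 3.1192 km/s.
On the transfer ellipse at r₁, vis-viva equation gives v_p = √[μ(2/r₁ − 1/a_t)] = 4.0873 km/s.
First burn Δv₁ = |v_p − v₁| = 0.9681 km/s.
At r₂, v₂ = √(μ/r₂) = 1.2663 km/s.
Transfer-orbit speed at r₂: v_a = √[μ(2/r₂ − 1/a_t)] = 0.67362 km/s.
Second burn Δv₂ = |v₂ − v_a| = 0.5927 km/s.
Δv = Δv₁ + Δv₂ = 0.9681 + 0.5927 = 1.561 km/s.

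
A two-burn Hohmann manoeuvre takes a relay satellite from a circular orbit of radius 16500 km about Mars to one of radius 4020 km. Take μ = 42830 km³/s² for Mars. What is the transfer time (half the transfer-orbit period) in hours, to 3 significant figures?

t = 4.38 hours

Semi-major axis of the transfer orbit: a_t = (16500 + 4020)/2 = 10260 km.
By Kepler's third law the transfer-orbit period is T = 2π√(a_t³/μ), so t = T/2 = 15780 s.
Converting: 15780 s ÷ 3600 s/hour = 4.38 hours.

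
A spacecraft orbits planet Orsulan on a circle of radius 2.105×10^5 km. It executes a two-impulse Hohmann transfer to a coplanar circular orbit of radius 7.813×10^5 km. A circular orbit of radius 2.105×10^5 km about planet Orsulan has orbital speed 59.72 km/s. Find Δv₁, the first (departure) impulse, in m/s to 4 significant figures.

Δv₁ = 15240 m/s

From the circular-orbit relation v² = μ/r at r = 2.105×10^5 km: μ = v²r = (59.72)² × 2.105×10^5 = 7.50744×10^8 km³/s².
The Hohmann ellipse has a_t = (r₁ + r₂)/2 = 4.959×10^5 km.
Circular speed at r = 2.105×10^5 km: v_c = √(μ/r) = 59.72 km/s.
Vis-viva on the transfer ellipse at r = 2.105×10^5 km gives v_t = √[μ(2/r − 1/a_t)] = 74.96 km/s.
Δv₁ = |v_t − v_c| = |74.96 − 59.72| = 15.24 km/s.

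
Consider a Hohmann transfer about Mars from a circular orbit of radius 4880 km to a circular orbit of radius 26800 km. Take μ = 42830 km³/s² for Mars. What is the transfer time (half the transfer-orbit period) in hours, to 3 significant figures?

t = 8.41 hours

Transfer-ellipse semi-major axis a_t = (r₁ + r₂)/2 = (4880 + 26800)/2 = 15840 km.
Transfer time t = π√(a_t³/μ) = π√((15840)³ / 42830) = 30260 s.
Converting: 30260 s ÷ 3600 s/hour = 8.41 hours.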